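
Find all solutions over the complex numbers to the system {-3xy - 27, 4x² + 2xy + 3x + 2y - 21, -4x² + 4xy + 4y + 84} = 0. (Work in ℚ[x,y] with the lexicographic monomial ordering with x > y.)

Compute a lex Gröbner basis by Buchberger's algorithm.
f_1 = -3xy - 27, LT = xy.
f_2 = 4x² + 2xy + 3x + 2y - 21, LT = x².
f_3 = -4x² + 4xy + 4y + 84, LT = x².

S(f_1,f_2): lcm = x²y. S = -½xy² - ¾xy + 9x - ½y² + 21/4y.
  reduce S modulo (f_1, f_2, f_3):
  remainder 9x - ½y² + 39/4y + 27/4 ≠ 0; add h_4 = 9x - ½y² + 39/4y + 27/4 to the basis.

S(f_1,f_3): lcm = x²y. S = xy² + 9x + y² + 21y.
  reduce S modulo (f_1, f_2, f_3, h_4):
  remainder 3/2y² + 9/4y - 27/4 ≠ 0; add h_5 = 3/2y² + 9/4y - 27/4 to the basis.

S(f_2,f_3): lcm = x². S = 3/2xy + ¾x + 3/2y + 63/4.
  reduce S modulo (f_1, f_2, f_3, h_4, h_5):
  remainder ⅝y + 15/8 ≠ 0; add h_6 = ⅝y + 15/8 to the basis.

The other S-polynomials (S(f_1,h_4), S(f_2,h_4), S(f_3,h_4), S(f_1,h_5), S(f_2,h_5), S(f_3,h_5), S(h_4,h_5), S(f_1,h_6), S(f_2,h_6), S(f_3,h_6), S(h_4,h_6), S(h_5,h_6)) all reduce to 0 modulo the current basis, so we have a Gröbner basis.
Inter-reduce: drop elements whose leading term is divisible by another's, tail-reduce, and make monic.
Reduced Gröbner basis: {x - 3, y + 3}.

From the last basis element, y + 3 = 0, so y takes values in {-3}. Each choice, substituted upward through the basis, yields the corresponding point(s) of the solution set.
  y = -3: the earlier basis element becomes x - 3 = 0, giving x = 3 — point (3, -3).

{(3, -3)}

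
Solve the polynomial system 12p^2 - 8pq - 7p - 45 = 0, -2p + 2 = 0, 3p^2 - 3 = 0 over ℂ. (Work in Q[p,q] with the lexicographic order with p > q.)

{(1, -5)}

Compute a lex Gröbner basis by Buchberger's algorithm.
f_1 = 12p^2 - 8pq - 7p - 45, LT = p^2.
f_2 = -2p + 2, LT = p.
f_3 = 3p^2 - 3, LT = p^2.

S(f_1,f_2): lcm = p^2. S = -2/3pq + 5/12p - 15/4.
  leading term pq: subtract (1/3q)·f_2 from -2/3pq + 5/12p - 15/4 → 5/12p - 2/3q - 15/4
  leading term p: subtract (-5/24)·f_2 from 5/12p - 2/3q - 15/4 → -2/3q - 10/3
  leading term q: no divisor's leading term divides it; move -2/3q to the remainder.
  leading term 1: no divisor's leading term divides it; move -10/3 to the remainder.
  remainder -2/3q - 10/3 ≠ 0; add h_4 = -2/3q - 10/3 to the basis.

S(f_1,f_3): lcm = p^2. S = -2/3pq - 7/12p - 11/4.
  leading term pq: subtract (1/3q)·f_2 from -2/3pq - 7/12p - 11/4 → -7/12p - 2/3q - 11/4
  leading term p: subtract (7/24)·f_2 from -7/12p - 2/3q - 11/4 → -2/3q - 10/3
  leading term q: subtract (1)·h_4 from -2/3q - 10/3 → 0
  remainder 0.

S(f_2,f_3): lcm = p^2. S = -p + 1.
  leading term p: subtract (1/2)·f_2 from -p + 1 → 0
  remainder 0.

S(f_1,h_4): leading monomials are coprime, so the S-polynomial reduces to 0 (Buchberger's first criterion).
S(f_2,h_4): leading monomials are coprime, so the S-polynomial reduces to 0 (Buchberger's first criterion).
S(f_3,h_4): leading monomials are coprime, so the S-polynomial reduces to 0 (Buchberger's first criterion).
Every S-polynomial of the final basis reduces to 0, so we have a Gröbner basis.
Inter-reduce: drop elements whose leading term is divisible by another's, tail-reduce, and make monic.
Reduced Gröbner basis: {p - 1, q + 5}.

Since the basis is lex-ordered, q + 5 is univariate in q. Its roots are {-5}. Back-substituting each root into the other basis elements fixes the other coordinates.
  q = -5: the earlier basis element becomes p - 1 = 0, giving p = 1 — point (1, -5).
Check: every point annihilates each of the original generators.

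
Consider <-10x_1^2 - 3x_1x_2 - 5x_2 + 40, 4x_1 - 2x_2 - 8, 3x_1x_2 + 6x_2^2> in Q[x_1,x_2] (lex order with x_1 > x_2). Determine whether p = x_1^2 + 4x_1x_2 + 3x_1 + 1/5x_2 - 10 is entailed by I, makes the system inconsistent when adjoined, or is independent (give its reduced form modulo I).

First compute the reduced Gröbner basis of I by Buchberger's algorithm.
f_1 = -10x_1^2 - 3x_1x_2 - 5x_2 + 40, LT = x_1^2.
f_2 = 4x_1 - 2x_2 - 8, LT = x_1.
f_3 = 3x_1x_2 + 6x_2^2, LT = x_1x_2.

S(f_1,f_2): lcm = x_1^2. S = 4/5x_1x_2 + 2x_1 + 1/2x_2 - 4.
  leading term x_1x_2: subtract (1/5x_2)·f_2 from 4/5x_1x_2 + 2x_1 + 1/2x_2 - 4 → 2x_1 + 2/5x_2^2 + 21/10x_2 - 4
  leading term x_1: subtract (1/2)·f_2 from 2x_1 + 2/5x_2^2 + 21/10x_2 - 4 → 2/5x_2^2 + 31/10x_2
  leading term x_2^2: no divisor's leading term divides it; move 2/5x_2^2 to the remainder.
  leading term x_2: no divisor's leading term divides it; move 31/10x_2 to the remainder.
  remainder 2/5x_2^2 + 31/10x_2 ≠ 0; add h_4 = 2/5x_2^2 + 31/10x_2 to the basis.

S(f_1,f_3): lcm = x_1^2x_2. S = -17/10x_1x_2^2 + 1/2x_2^2 - 4x_2.
  leading term x_1x_2^2: subtract (-17/40x_2^2)·f_2 from -17/10x_1x_2^2 + 1/2x_2^2 - 4x_2 → -17/20x_2^3 - 29/10x_2^2 - 4x_2
  leading term x_2^3: subtract (-17/8x_2)·h_4 from -17/20x_2^3 - 29/10x_2^2 - 4x_2 → 59/16x_2^2 - 4x_2
  leading term x_2^2: subtract (295/32)·h_4 from 59/16x_2^2 - 4x_2 → -2085/64x_2
  leading term x_2: no divisor's leading term divides it; move -2085/64x_2 to the remainder.
  remainder -2085/64x_2 ≠ 0; add h_5 = -2085/64x_2 to the basis.

S(f_2,f_3): lcm = x_1x_2. S = -5/2x_2^2 - 2x_2.
  leading term x_2^2: subtract (-25/4)·h_4 from -5/2x_2^2 - 2x_2 → 139/8x_2
  leading term x_2: subtract (-8/15)·h_5 from 139/8x_2 → 0
  remainder 0.

S(f_1,h_4): leading monomials are coprime, so the S-polynomial reduces to 0 (Buchberger's first criterion).
S(f_2,h_4): leading monomials are coprime, so the S-polynomial reduces to 0 (Buchberger's first criterion).
S(f_3,h_4): lcm = x_1x_2^2. S = -31/4x_1x_2 + 2x_2^3.
  leading term x_1x_2: subtract (-31/16x_2)·f_2 from -31/4x_1x_2 + 2x_2^3 → 2x_2^3 - 31/8x_2^2 - 31/2x_2
  leading term x_2^3: subtract (5x_2)·h_4 from 2x_2^3 - 31/8x_2^2 - 31/2x_2 → -155/8x_2^2 - 31/2x_2
  leading term x_2^2: subtract (-775/16)·h_4 from -155/8x_2^2 - 31/2x_2 → 4309/32x_2
  leading term x_2: subtract (-62/15)·h_5 from 4309/32x_2 → 0
  remainder 0.

S(f_1,h_5): leading monomials are coprime, so the S-polynomial reduces to 0 (Buchberger's first criterion).
S(f_2,h_5): leading monomials are coprime, so the S-polynomial reduces to 0 (Buchberger's first criterion).
S(f_3,h_5): lcm = x_1x_2. S = 2x_2^2.
  leading term x_2^2: subtract (5)·h_4 from 2x_2^2 → -31/2x_2
  leading term x_2: subtract (992/2085)·h_5 from -31/2x_2 → 0
  remainder 0.

S(h_4,h_5): lcm = x_2^2. S = 31/4x_2.
  leading term x_2: subtract (-496/2085)·h_5 from 31/4x_2 → 0
  remainder 0.

Every S-polynomial of the final basis reduces to 0, so we have a Gröbner basis.
Inter-reduce: drop elements whose leading term is divisible by another's, tail-reduce, and make monic.
Reduced Gröbner basis: {x_1 - 2, x_2}.
Label its elements g_1 = x_1 - 2, g_2 = x_2.

Reduce p = x_1^2 + 4x_1x_2 + 3x_1 + 1/5x_2 - 10 modulo G:
  leading term x_1^2: subtract (x_1)·g_1 from x_1^2 + 4x_1x_2 + 3x_1 + 1/5x_2 - 10 → 4x_1x_2 + 5x_1 + 1/5x_2 - 10
  leading term x_1x_2: subtract (4x_2)·g_1 from 4x_1x_2 + 5x_1 + 1/5x_2 - 10 → 5x_1 + 41/5x_2 - 10
  leading term x_1: subtract (5)·g_1 from 5x_1 + 41/5x_2 - 10 → 41/5x_2
  leading term x_2: subtract (41/5)·g_2 from 41/5x_2 → 0
  normal form = 0.
Since the normal form is 0, p ∈ I.

x_1^2 + 4x_1x_2 + 3x_1 + 1/5x_2 - 10 lies in I (it reduces to 0).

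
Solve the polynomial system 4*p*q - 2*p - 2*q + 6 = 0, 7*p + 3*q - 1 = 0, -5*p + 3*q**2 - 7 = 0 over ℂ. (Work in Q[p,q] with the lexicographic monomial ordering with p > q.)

Compute a lex Gröbner basis by Buchberger's algorithm.
f_1 = 4*p*q - 2*p - 2*q + 6, LT = p*q.
f_2 = 7*p + 3*q - 1, LT = p.
f_3 = -5*p + 3*q**2 - 7, LT = p.

S(f_1,f_2): lcm = p*q. S = -1/2*p - 3/7*q**2 - 5/14*q + 3/2.
  reduce S modulo (f_1, f_2, f_3):
  remainder -3/7*q**2 - 1/7*q + 10/7 ≠ 0; add h_4 = -3/7*q**2 - 1/7*q + 10/7 to the basis.

S(f_1,f_3): lcm = p*q. S = -1/2*p + 3/5*q**3 - 19/10*q + 3/2.
  reduce S modulo (f_1, f_2, f_3, h_4):
  remainder 8/21*q + 16/21 ≠ 0; add h_5 = 8/21*q + 16/21 to the basis.

The other S-polynomials (S(f_2,f_3), S(f_1,h_4), S(f_2,h_4), S(f_3,h_4), S(f_1,h_5), S(f_2,h_5), S(f_3,h_5), S(h_4,h_5)) all reduce to 0 modulo the current basis, so we have a Gröbner basis.
Inter-reduce: drop elements whose leading term is divisible by another's, tail-reduce, and make monic.
Reduced Gröbner basis: {p - 1, q + 2}.

Since the basis is lex-ordered, q + 2 is univariate in q. Its roots are {-2}. Back-substituting each root into the other basis elements fixes the other coordinates.
  q = -2: the earlier basis element becomes p - 1 = 0, giving p = 1 — point (1, -2).
This is the nonlinear analogue of row-reducing a linear system.

{(1, -2)}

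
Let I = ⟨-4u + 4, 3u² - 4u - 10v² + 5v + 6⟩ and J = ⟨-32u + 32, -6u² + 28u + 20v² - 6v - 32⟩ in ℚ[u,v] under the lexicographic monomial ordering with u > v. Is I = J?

No, the ideals differ.

Equality of ideals is decidable: compute both reduced Gröbner bases (unique for the ordering) and check whether they agree.
Buchberger on the first generating set:
f_1 = -4u + 4, LT = u.
f_2 = 3u² - 4u - 10v² + 5v + 6, LT = u².

S(f_1,f_2): lcm = u². S = ⅓u + 10/3v² - 5/3v - 2.
  leading term u: subtract (-1/12)·f_1 from ⅓u + 10/3v² - 5/3v - 2 → 10/3v² - 5/3v - 5/3
  leading term v²: no divisor's leading term divides it; move 10/3v² to the remainder.
  leading term v: no divisor's leading term divides it; move -5/3v to the remainder.
  leading term 1: no divisor's leading term divides it; move -5/3 to the remainder.
  remainder 10/3v² - 5/3v - 5/3 ≠ 0; add g_3 = 10/3v² - 5/3v - 5/3 to the basis.

The other S-polynomials (S(f_1,g_3), S(f_2,g_3)) all reduce to 0 modulo the current basis, so we have a Gröbner basis.
Inter-reduce: drop elements whose leading term is divisible by another's, tail-reduce, and make monic.
Reduced Gröbner basis: {u - 1, v² - ½v - ½}.

Buchberger on the second generating set:
h_1 = -32u + 32, LT = u.
h_2 = -6u² + 28u + 20v² - 6v - 32, LT = u².

S(h_1,h_2): lcm = u². S = 11/3u + 10/3v² - v - 16/3.
  leading term u: subtract (-11/96)·h_1 from 11/3u + 10/3v² - v - 16/3 → 10/3v² - v - 5/3
  leading term v²: no divisor's leading term divides it; move 10/3v² to the remainder.
  leading term v: no divisor's leading term divides it; move -v to the remainder.
  leading term 1: no divisor's leading term divides it; move -5/3 to the remainder.
  remainder 10/3v² - v - 5/3 ≠ 0; add k_3 = 10/3v² - v - 5/3 to the basis.

The other S-polynomials (S(h_1,k_3), S(h_2,k_3)) all reduce to 0 modulo the current basis, so we have a Gröbner basis.
Inter-reduce: drop elements whose leading term is divisible by another's, tail-reduce, and make monic.
Reduced Gröbner basis: {u - 1, v² - 3/10v - ½}.

The bases are distinct; the ideals are different.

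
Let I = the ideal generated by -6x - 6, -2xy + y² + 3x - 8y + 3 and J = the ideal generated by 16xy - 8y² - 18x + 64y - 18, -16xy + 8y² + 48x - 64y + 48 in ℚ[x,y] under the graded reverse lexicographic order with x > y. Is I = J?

Equality of ideals is decidable: compute both reduced Gröbner bases (unique for the ordering) and check whether they agree.
Buchberger on the first generating set:
f_1 = -6x - 6, LT = x.
f_2 = -2xy + y² + 3x - 8y + 3, LT = xy.

S(f_1,f_2): lcm = xy. S = ½y² + 3/2x - 3y + 3/2.
  reduce S modulo (f_1, f_2):
  remainder ½y² - 3y ≠ 0; add g_3 = ½y² - 3y to the basis.

The other S-polynomials (S(f_1,g_3), S(f_2,g_3)) all reduce to 0 modulo the current basis, so we have a Gröbner basis.
Inter-reduce: drop elements whose leading term is divisible by another's, tail-reduce, and make monic.
Reduced Gröbner basis: {y² - 6y, x + 1}.

Buchberger on the second generating set:
h_1 = 16xy - 8y² - 18x + 64y - 18, LT = xy.
h_2 = -16xy + 8y² + 48x - 64y + 48, LT = xy.

S(h_1,h_2): lcm = xy. S = 15/8x + 15/8.
  reduce S modulo (h_1, h_2):
  remainder 15/8x + 15/8 ≠ 0; add k_3 = 15/8x + 15/8 to the basis.

S(h_1,k_3): lcm = xy. S = -½y² - 9/8x + 3y - 9/8.
  reduce S modulo (h_1, h_2, k_3):
  remainder -½y² + 3y ≠ 0; add k_4 = -½y² + 3y to the basis.

The other S-polynomials (S(h_2,k_3), S(h_1,k_4), S(h_2,k_4), S(k_3,k_4)) all reduce to 0 modulo the current basis, so we have a Gröbner basis.
Inter-reduce: drop elements whose leading term is divisible by another's, tail-reduce, and make monic.
Reduced Gröbner basis: {y² - 6y, x + 1}.

These coincide, so the ideals are equal.

Yes, the ideals are equal.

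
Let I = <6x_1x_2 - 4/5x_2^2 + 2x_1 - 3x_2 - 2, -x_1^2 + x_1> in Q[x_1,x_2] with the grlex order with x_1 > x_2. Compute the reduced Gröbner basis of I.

f_1 = 6x_1x_2 - 4/5x_2^2 + 2x_1 - 3x_2 - 2, LT = x_1x_2.
f_2 = -x_1^2 + x_1, LT = x_1^2.

S(f_1,f_2): lcm = x_1^2x_2. S = -2/15x_1x_2^2 + 1/3x_1^2 + 1/2x_1x_2 - 1/3x_1.
  leading term x_1x_2^2: subtract (-1/45x_2)·f_1 from -2/15x_1x_2^2 + 1/3x_1^2 + 1/2x_1x_2 - 1/3x_1 → -4/225x_2^3 + 1/3x_1^2 + 49/90x_1x_2 - 1/15x_2^2 - 1/3x_1 - 2/45x_2
  leading term x_2^3: no divisor's leading term divides it; move -4/225x_2^3 to the remainder.
  leading term x_1^2: subtract (-1/3)·f_2 from 1/3x_1^2 + 49/90x_1x_2 - 1/15x_2^2 - 1/3x_1 - 2/45x_2 → 49/90x_1x_2 - 1/15x_2^2 - 2/45x_2
  leading term x_1x_2: subtract (49/540)·f_1 from 49/90x_1x_2 - 1/15x_2^2 - 2/45x_2 → 4/675x_2^2 - 49/270x_1 + 41/180x_2 + 49/270
  leading term x_2^2: no divisor's leading term divides it; move 4/675x_2^2 to the remainder.
  leading term x_1: no divisor's leading term divides it; move -49/270x_1 to the remainder.
  leading term x_2: no divisor's leading term divides it; move 41/180x_2 to the remainder.
  leading term 1: no divisor's leading term divides it; move 49/270 to the remainder.
  remainder -4/225x_2^3 + 4/675x_2^2 - 49/270x_1 + 41/180x_2 + 49/270 ≠ 0; add g_3 = -4/225x_2^3 + 4/675x_2^2 - 49/270x_1 + 41/180x_2 + 49/270 to the basis.

The other S-polynomials (S(f_1,g_3), S(f_2,g_3)) all reduce to 0 modulo the current basis, so we have a Gröbner basis.

G = {x_2^3 - 1/3x_2^2 + 245/24x_1 - 205/16x_2 - 245/24, x_1^2 - x_1, x_1x_2 - 2/15x_2^2 + 1/3x_1 - 1/2x_2 - 1/3}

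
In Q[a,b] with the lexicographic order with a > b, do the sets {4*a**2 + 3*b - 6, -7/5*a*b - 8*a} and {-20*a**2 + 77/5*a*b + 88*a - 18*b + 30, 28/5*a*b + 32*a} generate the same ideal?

No, the ideals differ.

Two ideals are equal iff their reduced Gröbner bases coincide (the reduced basis is unique for a fixed ordering).
Buchberger on the first generating set:
f_1 = 4*a**2 + 3*b - 6, LT = a**2.
f_2 = -7/5*a*b - 8*a, LT = a*b.

S(f_1,f_2): lcm = a**2*b. S = -40/7*a**2 + 3/4*b**2 - 3/2*b.
  leading term a**2: subtract (-10/7)·f_1 from -40/7*a**2 + 3/4*b**2 - 3/2*b → 3/4*b**2 + 39/14*b - 60/7
  leading term b**2: no divisor's leading term divides it; move 3/4*b**2 to the remainder.
  leading term b: no divisor's leading term divides it; move 39/14*b to the remainder.
  leading term 1: no divisor's leading term divides it; move -60/7 to the remainder.
  remainder 3/4*b**2 + 39/14*b - 60/7 ≠ 0; add g_3 = 3/4*b**2 + 39/14*b - 60/7 to the basis.

S(f_1,g_3): leading monomials are coprime, so the S-polynomial reduces to 0 (Buchberger's first criterion).
S(f_2,g_3): lcm = a*b**2. S = 2*a*b + 80/7*a.
  leading term a*b: subtract (-10/7)·f_2 from 2*a*b + 80/7*a → 0
  remainder 0.

Every S-polynomial of the final basis reduces to 0, so we have a Gröbner basis.
Inter-reduce: drop elements whose leading term is divisible by another's, tail-reduce, and make monic.
Reduced Gröbner basis: {a**2 + 3/4*b - 3/2, a*b + 40/7*a, b**2 + 26/7*b - 80/7}.

Buchberger on the second generating set:
h_1 = -20*a**2 + 77/5*a*b + 88*a - 18*b + 30, LT = a**2.
h_2 = 28/5*a*b + 32*a, LT = a*b.

S(h_1,h_2): lcm = a**2*b. S = -40/7*a**2 - 77/100*a*b**2 - 22/5*a*b + 9/10*b**2 - 3/2*b.
  leading term a**2: subtract (2/7)·h_1 from -40/7*a**2 - 77/100*a*b**2 - 22/5*a*b + 9/10*b**2 - 3/2*b → -77/100*a*b**2 - 44/5*a*b - 176/7*a + 9/10*b**2 + 51/14*b - 60/7
  leading term a*b**2: subtract (-11/80*b)·h_2 from -77/100*a*b**2 - 44/5*a*b - 176/7*a + 9/10*b**2 + 51/14*b - 60/7 → -22/5*a*b - 176/7*a + 9/10*b**2 + 51/14*b - 60/7
  leading term a*b: subtract (-11/14)·h_2 from -22/5*a*b - 176/7*a + 9/10*b**2 + 51/14*b - 60/7 → 9/10*b**2 + 51/14*b - 60/7
  leading term b**2: no divisor's leading term divides it; move 9/10*b**2 to the remainder.
  leading term b: no divisor's leading term divides it; move 51/14*b to the remainder.
  leading term 1: no divisor's leading term divides it; move -60/7 to the remainder.
  remainder 9/10*b**2 + 51/14*b - 60/7 ≠ 0; add k_3 = 9/10*b**2 + 51/14*b - 60/7 to the basis.

S(h_1,k_3): leading monomials are coprime, so the S-polynomial reduces to 0 (Buchberger's first criterion).
S(h_2,k_3): lcm = a*b**2. S = 5/3*a*b + 200/21*a.
  leading term a*b: subtract (25/84)·h_2 from 5/3*a*b + 200/21*a → 0
  remainder 0.

Every S-polynomial of the final basis reduces to 0, so we have a Gröbner basis.
Inter-reduce: drop elements whose leading term is divisible by another's, tail-reduce, and make monic.
Reduced Gröbner basis: {a**2 + 9/10*b - 3/2, a*b + 40/7*a, b**2 + 85/21*b - 200/21}.

These differ, so the ideals are not equal.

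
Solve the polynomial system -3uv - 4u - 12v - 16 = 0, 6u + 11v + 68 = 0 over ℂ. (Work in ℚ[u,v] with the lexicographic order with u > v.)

{(-4, -4), (-80/9, -4/3)}

Compute a lex Gröbner basis by Buchberger's algorithm.
f_1 = -3uv - 4u - 12v - 16, LT = uv.
f_2 = 6u + 11v + 68, LT = u.

S(f_1,f_2): lcm = uv. S = 4/3u - 11/6v² - 22/3v + 16/3.
  leading term u: subtract (2/9)·f_2 from 4/3u - 11/6v² - 22/3v + 16/3 → -11/6v² - 88/9v - 88/9
  leading term v²: no divisor's leading term divides it; move -11/6v² to the remainder.
  leading term v: no divisor's leading term divides it; move -88/9v to the remainder.
  leading term 1: no divisor's leading term divides it; move -88/9 to the remainder.
  remainder -11/6v² - 88/9v - 88/9 ≠ 0; add h_3 = -11/6v² - 88/9v - 88/9 to the basis.

S(f_1,h_3): lcm = uv². S = -4uv - 16/3u + 4v² + 16/3v.
  leading term uv: subtract (4/3)·f_1 from -4uv - 16/3u + 4v² + 16/3v → 4v² + 64/3v + 64/3
  leading term v²: subtract (-24/11)·h_3 from 4v² + 64/3v + 64/3 → 0
  remainder 0.

S(f_2,h_3): leading monomials are coprime, so the S-polynomial reduces to 0 (Buchberger's first criterion).
Every S-polynomial of the final basis reduces to 0, so we have a Gröbner basis.
Inter-reduce: drop elements whose leading term is divisible by another's, tail-reduce, and make monic.
Reduced Gröbner basis: {u + 11/6v + 34/3, v² + 16/3v + 16/3}.

A lex Gröbner basis eliminates variables successively. Here v² + 16/3v + 16/3 depends only on v, with roots {-4, -4/3}; lifting each root through the earlier basis elements recovers the full solutions.
  v = -4: the earlier basis element becomes u + 4 = 0, giving u = -4 — point (-4, -4).
  v = -4/3: the earlier basis element becomes u + 80/9 = 0, giving u = -80/9 — point (-80/9, -4/3).
Zero-dimensionality of the ideal guarantees finitely many solutions over ℂ.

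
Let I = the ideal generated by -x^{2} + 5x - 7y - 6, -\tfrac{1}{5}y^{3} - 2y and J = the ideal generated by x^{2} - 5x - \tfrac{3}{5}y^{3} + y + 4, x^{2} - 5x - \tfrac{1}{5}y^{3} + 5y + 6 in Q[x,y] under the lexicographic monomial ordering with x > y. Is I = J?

No, the ideals differ.

Two ideals are equal iff their reduced Gröbner bases coincide (the reduced basis is unique for a fixed ordering).
Buchberger on the first generating set:
f_1 = -x^{2} + 5x - 7y - 6, LT = x^{2}.
f_2 = -\tfrac{1}{5}y^{3} - 2y, LT = y^{3}.

The S-polynomials (S(f_1,f_2)) all reduce to 0 modulo the current basis, so we have a Gröbner basis.
Inter-reduce: drop elements whose leading term is divisible by another's, tail-reduce, and make monic.
Reduced Gröbner basis: {x^{2} - 5x + 7y + 6, y^{3} + 10y}.

Buchberger on the second generating set:
h_1 = x^{2} - 5x - \tfrac{3}{5}y^{3} + y + 4, LT = x^{2}.
h_2 = x^{2} - 5x - \tfrac{1}{5}y^{3} + 5y + 6, LT = x^{2}.

S(h_1,h_2): lcm = x^{2}. S = -\tfrac{2}{5}y^{3} - 4y - 2.
  leading term y^{3}: no divisor's leading term divides it; move -\tfrac{2}{5}y^{3} to the remainder.
  leading term y: no divisor's leading term divides it; move -4y to the remainder.
  leading term 1: no divisor's leading term divides it; move -2 to the remainder.
  remainder -\tfrac{2}{5}y^{3} - 4y - 2 ≠ 0; add k_3 = -\tfrac{2}{5}y^{3} - 4y - 2 to the basis.

The other S-polynomials (S(h_1,k_3), S(h_2,k_3)) all reduce to 0 modulo the current basis, so we have a Gröbner basis.
Inter-reduce: drop elements whose leading term is divisible by another's, tail-reduce, and make monic.
Reduced Gröbner basis: {x^{2} - 5x + 7y + 7, y^{3} + 10y + 5}.

These differ, so the ideals are not equal.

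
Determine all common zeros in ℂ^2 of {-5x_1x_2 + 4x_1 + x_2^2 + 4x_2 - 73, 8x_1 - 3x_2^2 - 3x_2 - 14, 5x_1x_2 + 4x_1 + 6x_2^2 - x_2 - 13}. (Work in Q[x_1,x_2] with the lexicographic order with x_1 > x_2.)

Compute a lex Gröbner basis by Buchberger's algorithm.
f_1 = -5x_1x_2 + 4x_1 + x_2^2 + 4x_2 - 73, LT = x_1x_2.
f_2 = 8x_1 - 3x_2^2 - 3x_2 - 14, LT = x_1.
f_3 = 5x_1x_2 + 4x_1 + 6x_2^2 - x_2 - 13, LT = x_1x_2.

S(f_1,f_2): lcm = x_1x_2. S = -4/5x_1 + 3/8x_2^3 + 7/40x_2^2 + 19/20x_2 + 73/5.
  leading term x_1: subtract (-1/10)·f_2 from -4/5x_1 + 3/8x_2^3 + 7/40x_2^2 + 19/20x_2 + 73/5 → 3/8x_2^3 - 1/8x_2^2 + 13/20x_2 + 66/5
  leading term x_2^3: no divisor's leading term divides it; move 3/8x_2^3 to the remainder.
  leading term x_2^2: no divisor's leading term divides it; move -1/8x_2^2 to the remainder.
  leading term x_2: no divisor's leading term divides it; move 13/20x_2 to the remainder.
  leading term 1: no divisor's leading term divides it; move 66/5 to the remainder.
  remainder 3/8x_2^3 - 1/8x_2^2 + 13/20x_2 + 66/5 ≠ 0; add h_4 = 3/8x_2^3 - 1/8x_2^2 + 13/20x_2 + 66/5 to the basis.

S(f_1,f_3): lcm = x_1x_2. S = -8/5x_1 - 7/5x_2^2 - 3/5x_2 + 86/5.
  leading term x_1: subtract (-1/5)·f_2 from -8/5x_1 - 7/5x_2^2 - 3/5x_2 + 86/5 → -2x_2^2 - 6/5x_2 + 72/5
  leading term x_2^2: no divisor's leading term divides it; move -2x_2^2 to the remainder.
  leading term x_2: no divisor's leading term divides it; move -6/5x_2 to the remainder.
  leading term 1: no divisor's leading term divides it; move 72/5 to the remainder.
  remainder -2x_2^2 - 6/5x_2 + 72/5 ≠ 0; add h_5 = -2x_2^2 - 6/5x_2 + 72/5 to the basis.

S(f_3,h_4): lcm = x_1x_2^3. S = 17/15x_1x_2^2 - 26/15x_1x_2 - 176/5x_1 + 6/5x_2^4 - 1/5x_2^3 - 13/5x_2^2.
  leading term x_1x_2^2: subtract (-17/75x_2)·f_1 from 17/15x_1x_2^2 - 26/15x_1x_2 - 176/5x_1 + 6/5x_2^4 - 1/5x_2^3 - 13/5x_2^2 → -62/75x_1x_2 - 176/5x_1 + 6/5x_2^4 + 2/75x_2^3 - 127/75x_2^2 - 1241/75x_2
  leading term x_1x_2: subtract (62/375)·f_1 from -62/75x_1x_2 - 176/5x_1 + 6/5x_2^4 + 2/75x_2^3 - 127/75x_2^2 - 1241/75x_2 → -13448/375x_1 + 6/5x_2^4 + 2/75x_2^3 - 697/375x_2^2 - 2151/125x_2 + 4526/375
  leading term x_1: subtract (-1681/375)·f_2 from -13448/375x_1 + 6/5x_2^4 + 2/75x_2^3 - 697/375x_2^2 - 2151/125x_2 + 4526/375 → 6/5x_2^4 + 2/75x_2^3 - 1148/75x_2^2 - 3832/125x_2 - 6336/125
  leading term x_2^4: subtract (16/5x_2)·h_4 from 6/5x_2^4 + 2/75x_2^3 - 1148/75x_2^2 - 3832/125x_2 - 6336/125 → 32/75x_2^3 - 1304/75x_2^2 - 9112/125x_2 - 6336/125
  leading term x_2^3: subtract (256/225)·h_4 from 32/75x_2^3 - 1304/75x_2^2 - 9112/125x_2 - 6336/125 → -776/45x_2^2 - 16568/225x_2 - 4928/75
  leading term x_2^2: subtract (388/45)·h_5 from -776/45x_2^2 - 16568/225x_2 - 4928/75 → -2848/45x_2 - 2848/15
  leading term x_2: no divisor's leading term divides it; move -2848/45x_2 to the remainder.
  leading term 1: no divisor's leading term divides it; move -2848/15 to the remainder.
  remainder -2848/45x_2 - 2848/15 ≠ 0; add h_6 = -2848/45x_2 - 2848/15 to the basis.

The other S-polynomials (S(f_2,f_3), S(f_1,h_4), S(f_2,h_4), S(f_1,h_5), S(f_2,h_5), S(f_3,h_5), S(h_4,h_5), S(f_1,h_6), S(f_2,h_6), S(f_3,h_6), S(h_4,h_6), S(h_5,h_6)) all reduce to 0 modulo the current basis, so we have a Gröbner basis.
Inter-reduce: drop elements whose leading term is divisible by another's, tail-reduce, and make monic.
Reduced Gröbner basis: {x_1 - 4, x_2 + 3}.

The lex basis is triangular: the last element involves only x_2. Solving x_2 + 3 = 0 gives x_2 ∈ {-3}; substituting each value into the earlier elements determines the remaining variables.
  x_2 = -3: the earlier basis element becomes x_1 - 4 = 0, giving x_1 = 4 — point (4, -3).

{(4, -3)}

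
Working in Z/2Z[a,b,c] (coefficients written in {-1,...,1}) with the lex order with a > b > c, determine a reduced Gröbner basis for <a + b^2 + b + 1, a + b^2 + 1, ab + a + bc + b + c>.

f_1 = a + b^2 + b + 1, LT = a.
f_2 = a + b^2 + 1, LT = a.
f_3 = ab + a + bc + b + c, LT = ab.

S(f_1,f_2): lcm = a. S = b.
  reduce S modulo (f_1, f_2, f_3):
  remainder b ≠ 0; add g_4 = b to the basis.

S(f_1,f_3): lcm = ab. S = a + b^3 + b^2 + bc + c.
  reduce S modulo (f_1, f_2, f_3, g_4):
  remainder c + 1 ≠ 0; add g_5 = c + 1 to the basis.

The other S-polynomials (S(f_2,f_3), S(f_1,g_4), S(f_2,g_4), S(f_3,g_4), S(f_1,g_5), S(f_2,g_5), S(f_3,g_5), S(g_4,g_5)) all reduce to 0 modulo the current basis, so we have a Gröbner basis.
Inter-reduce: drop elements whose leading term is divisible by another's, tail-reduce, and make monic.

G = {a + 1, b, c + 1}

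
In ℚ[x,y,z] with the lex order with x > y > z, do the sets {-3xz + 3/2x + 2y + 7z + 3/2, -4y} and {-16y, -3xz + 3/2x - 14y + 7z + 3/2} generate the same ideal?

Equality of ideals is decidable: compute both reduced Gröbner bases (unique for the ordering) and check whether they agree.
Buchberger on the first generating set:
f_1 = -3xz + 3/2x + 2y + 7z + 3/2, LT = xz.
f_2 = -4y, LT = y.

The S-polynomials (S(f_1,f_2)) all reduce to 0 modulo the current basis, so we have a Gröbner basis.
Inter-reduce: drop elements whose leading term is divisible by another's, tail-reduce, and make monic.
Reduced Gröbner basis: {xz - ½x - 7/3z - ½, y}.

Buchberger on the second generating set:
h_1 = -16y, LT = y.
h_2 = -3xz + 3/2x - 14y + 7z + 3/2, LT = xz.

The S-polynomials (S(h_1,h_2)) all reduce to 0 modulo the current basis, so we have a Gröbner basis.
Inter-reduce: drop elements whose leading term is divisible by another's, tail-reduce, and make monic.
Reduced Gröbner basis: {xz - ½x - 7/3z - ½, y}.

Same reduced basis, so the two generating sets span the same ideal.

Yes, the ideals are equal.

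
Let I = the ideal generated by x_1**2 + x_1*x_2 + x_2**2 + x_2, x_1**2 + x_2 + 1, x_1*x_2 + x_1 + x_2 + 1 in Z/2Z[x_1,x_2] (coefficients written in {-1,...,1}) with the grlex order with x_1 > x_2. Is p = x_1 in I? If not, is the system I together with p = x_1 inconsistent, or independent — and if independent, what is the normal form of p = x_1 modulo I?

x_1 lies in I (it reduces to 0).

First compute the reduced Gröbner basis of I by Buchberger's algorithm.
f_1 = x_1**2 + x_1*x_2 + x_2**2 + x_2, LT = x_1**2.
f_2 = x_1**2 + x_2 + 1, LT = x_1**2.
f_3 = x_1*x_2 + x_1 + x_2 + 1, LT = x_1*x_2.

S(f_1,f_2): lcm = x_1**2. S = x_1*x_2 + x_2**2 + 1.
  leading term x_1*x_2: subtract (1)·f_3 from x_1*x_2 + x_2**2 + 1 → x_2**2 + x_1 + x_2
  leading term x_2**2: no divisor's leading term divides it; move x_2**2 to the remainder.
  leading term x_1: no divisor's leading term divides it; move x_1 to the remainder.
  leading term x_2: no divisor's leading term divides it; move x_2 to the remainder.
  remainder x_2**2 + x_1 + x_2 ≠ 0; add h_4 = x_2**2 + x_1 + x_2 to the basis.

S(f_1,f_3): lcm = x_1**2*x_2. S = x_1*x_2**2 + x_2**3 + x_1**2 + x_1*x_2 + x_2**2 + x_1.
  leading term x_1*x_2**2: subtract (x_2)·f_3 from x_1*x_2**2 + x_2**3 + x_1**2 + x_1*x_2 + x_2**2 + x_1 → x_2**3 + x_1**2 + x_1 + x_2
  leading term x_2**3: subtract (x_2)·h_4 from x_2**3 + x_1**2 + x_1 + x_2 → x_1**2 + x_1*x_2 + x_2**2 + x_1 + x_2
  leading term x_1**2: subtract (1)·f_1 from x_1**2 + x_1*x_2 + x_2**2 + x_1 + x_2 → x_1
  leading term x_1: no divisor's leading term divides it; move x_1 to the remainder.
  remainder x_1 ≠ 0; add h_5 = x_1 to the basis.

S(f_2,f_3): lcm = x_1**2*x_2. S = x_1**2 + x_1*x_2 + x_2**2 + x_1 + x_2.
  leading term x_1**2: subtract (1)·f_1 from x_1**2 + x_1*x_2 + x_2**2 + x_1 + x_2 → x_1
  leading term x_1: subtract (1)·h_5 from x_1 → 0
  remainder 0.

S(f_1,h_4): leading monomials are coprime, so the S-polynomial reduces to 0 (Buchberger's first criterion).
S(f_2,h_4): leading monomials are coprime, so the S-polynomial reduces to 0 (Buchberger's first criterion).
S(f_3,h_4): lcm = x_1*x_2**2. S = x_1**2 + x_2**2 + x_2.
  leading term x_1**2: subtract (1)·f_1 from x_1**2 + x_2**2 + x_2 → x_1*x_2
  leading term x_1*x_2: subtract (1)·f_3 from x_1*x_2 → x_1 + x_2 + 1
  leading term x_1: subtract (1)·h_5 from x_1 + x_2 + 1 → x_2 + 1
  leading term x_2: no divisor's leading term divides it; move x_2 to the remainder.
  leading term 1: no divisor's leading term divides it; move 1 to the remainder.
  remainder x_2 + 1 ≠ 0; add h_6 = x_2 + 1 to the basis.

S(f_1,h_5): lcm = x_1**2. S = x_1*x_2 + x_2**2 + x_2.
  leading term x_1*x_2: subtract (1)·f_3 from x_1*x_2 + x_2**2 + x_2 → x_2**2 + x_1 + 1
  leading term x_2**2: subtract (1)·h_4 from x_2**2 + x_1 + 1 → x_2 + 1
  leading term x_2: subtract (1)·h_6 from x_2 + 1 → 0
  remainder 0.

S(f_2,h_5): lcm = x_1**2. S = x_2 + 1.
  leading term x_2: subtract (1)·h_6 from x_2 + 1 → 0
  remainder 0.

S(f_3,h_5): lcm = x_1*x_2. S = x_1 + x_2 + 1.
  leading term x_1: subtract (1)·h_5 from x_1 + x_2 + 1 → x_2 + 1
  leading term x_2: subtract (1)·h_6 from x_2 + 1 → 0
  remainder 0.

S(h_4,h_5): leading monomials are coprime, so the S-polynomial reduces to 0 (Buchberger's first criterion).
S(f_1,h_6): leading monomials are coprime, so the S-polynomial reduces to 0 (Buchberger's first criterion).
S(f_2,h_6): leading monomials are coprime, so the S-polynomial reduces to 0 (Buchberger's first criterion).
S(f_3,h_6): lcm = x_1*x_2. S = x_2 + 1.
  leading term x_2: subtract (1)·h_6 from x_2 + 1 → 0
  remainder 0.

S(h_4,h_6): lcm = x_2**2. S = x_1.
  leading term x_1: subtract (1)·h_5 from x_1 → 0
  remainder 0.

S(h_5,h_6): leading monomials are coprime, so the S-polynomial reduces to 0 (Buchberger's first criterion).
Every S-polynomial of the final basis reduces to 0, so we have a Gröbner basis.
Inter-reduce: drop elements whose leading term is divisible by another's, tail-reduce, and make monic.
Reduced Gröbner basis: {x_1, x_2 + 1}.
Label its elements g_1 = x_1, g_2 = x_2 + 1.

Reduce p = x_1 modulo G:
  leading term x_1: subtract (1)·g_1 from x_1 → 0
  normal form = 0.
Since the normal form is 0, p ∈ I.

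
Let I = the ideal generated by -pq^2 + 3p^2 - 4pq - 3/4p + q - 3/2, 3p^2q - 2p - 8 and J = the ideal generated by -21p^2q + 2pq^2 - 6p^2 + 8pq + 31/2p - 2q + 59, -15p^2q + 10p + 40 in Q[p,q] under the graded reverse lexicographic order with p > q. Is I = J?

Yes, the ideals are equal.

For a fixed monomial order, each ideal has a unique reduced Gröbner basis; comparing bases decides equality.
Buchberger on the first generating set:
f_1 = -pq^2 + 3p^2 - 4pq - 3/4p + q - 3/2, LT = pq^2.
f_2 = 3p^2q - 2p - 8, LT = p^2q.

S(f_1,f_2): lcm = p^2q^2. S = -3p^3 + 4p^2q + 3/4p^2 - 1/3pq + 3/2p + 8/3q.
  reduce S modulo (f_1, f_2):
  remainder -3p^3 + 3/4p^2 - 1/3pq + 25/6p + 8/3q + 32/3 ≠ 0; add g_3 = -3p^3 + 3/4p^2 - 1/3pq + 25/6p + 8/3q + 32/3 to the basis.

S(f_1,g_3): lcm = p^3q^2. S = -3p^4 + 4p^3q + 1/4p^2q^2 - 1/9pq^3 + 3/4p^3 - p^2q + 25/18pq^2 + 8/9q^3 + 3/2p^2 + 32/9q^2.
  reduce S modulo (f_1, f_2, g_3):
  remainder 8/9q^3 + 11/2p^2 - 39/4pq + 31/9q^2 - 49/24p + 8/3q - 65/12 ≠ 0; add g_4 = 8/9q^3 + 11/2p^2 - 39/4pq + 31/9q^2 - 49/24p + 8/3q - 65/12 to the basis.

S(f_2,g_3): lcm = p^3q. S = 1/4p^2q - 1/9pq^2 - 2/3p^2 + 25/18pq + 8/9q^2 - 8/3p + 32/9q.
  reduce S modulo (f_1, f_2, g_3, g_4):
  remainder -p^2 + 11/6pq + 8/9q^2 - 29/12p + 31/9q + 5/6 ≠ 0; add g_5 = -p^2 + 11/6pq + 8/9q^2 - 29/12p + 31/9q + 5/6 to the basis.

The other S-polynomials (S(f_1,g_4), S(f_2,g_4), S(g_3,g_4), S(f_1,g_5), S(f_2,g_5), S(g_3,g_5), S(g_4,g_5)) all reduce to 0 modulo the current basis, so we have a Gröbner basis.
Inter-reduce: drop elements whose leading term is divisible by another's, tail-reduce, and make monic.
Reduced Gröbner basis: {pq^2 - 3/2pq - 8/3q^2 + 8p - 34/3q - 1, q^3 + 3/8pq + 75/8q^2 - 69/4p + 389/16q - 15/16, p^2 - 11/6pq - 8/9q^2 + 29/12p - 31/9q - 5/6}.

Buchberger on the second generating set:
h_1 = -21p^2q + 2pq^2 - 6p^2 + 8pq + 31/2p - 2q + 59, LT = p^2q.
h_2 = -15p^2q + 10p + 40, LT = p^2q.

S(h_1,h_2): lcm = p^2q. S = -2/21pq^2 + 2/7p^2 - 8/21pq - 1/14p + 2/21q - 1/7.
  reduce S modulo (h_1, h_2):
  remainder -2/21pq^2 + 2/7p^2 - 8/21pq - 1/14p + 2/21q - 1/7 ≠ 0; add k_3 = -2/21pq^2 + 2/7p^2 - 8/21pq - 1/14p + 2/21q - 1/7 to the basis.

S(h_1,k_3): lcm = p^2q^2. S = -2/21pq^3 + 3p^3 - 26/7p^2q - 8/21pq^2 - 3/4p^2 + 11/42pq + 2/21q^2 - 3/2p - 59/21q.
  reduce S modulo (h_1, h_2, k_3):
  remainder 3p^3 - 3/4p^2 + 1/3pq - 25/6p - 8/3q - 32/3 ≠ 0; add k_4 = 3p^3 - 3/4p^2 + 1/3pq - 25/6p - 8/3q - 32/3 to the basis.

S(h_1,k_4): lcm = p^3q. S = -2/21p^2q^2 + 2/7p^3 - 11/84p^2q - 1/9pq^2 - 31/42p^2 + 187/126pq + 8/9q^2 - 59/21p + 32/9q.
  reduce S modulo (h_1, h_2, k_3, k_4):
  remainder -p^2 + 11/6pq + 8/9q^2 - 29/12p + 31/9q + 5/6 ≠ 0; add k_5 = -p^2 + 11/6pq + 8/9q^2 - 29/12p + 31/9q + 5/6 to the basis.

S(k_3,k_4): lcm = p^3q^2. S = -3p^4 + 4p^3q + 1/4p^2q^2 - 1/9pq^3 + 3/4p^3 - p^2q + 25/18pq^2 + 8/9q^3 + 3/2p^2 + 32/9q^2.
  reduce S modulo (h_1, h_2, k_3, k_4, k_5):
  remainder 8/9q^3 + 1/3pq + 25/3q^2 - 46/3p + 389/18q - 5/6 ≠ 0; add k_6 = 8/9q^3 + 1/3pq + 25/3q^2 - 46/3p + 389/18q - 5/6 to the basis.

The other S-polynomials (S(h_2,k_3), S(h_2,k_4), S(h_1,k_5), S(h_2,k_5), S(k_3,k_5), S(k_4,k_5), S(h_1,k_6), S(h_2,k_6), S(k_3,k_6), S(k_4,k_6), S(k_5,k_6)) all reduce to 0 modulo the current basis, so we have a Gröbner basis.
Inter-reduce: drop elements whose leading term is divisible by another's, tail-reduce, and make monic.
Reduced Gröbner basis: {pq^2 - 3/2pq - 8/3q^2 + 8p - 34/3q - 1, q^3 + 3/8pq + 75/8q^2 - 69/4p + 389/16q - 15/16, p^2 - 11/6pq - 8/9q^2 + 29/12p - 31/9q - 5/6}.

The two bases agree; hence the ideals are identical.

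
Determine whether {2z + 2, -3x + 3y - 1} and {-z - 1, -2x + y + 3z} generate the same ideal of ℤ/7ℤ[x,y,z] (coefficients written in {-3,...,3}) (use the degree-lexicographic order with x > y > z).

No, the ideals differ.

For a fixed monomial order, each ideal has a unique reduced Gröbner basis; comparing bases decides equality.
Buchberger on the first generating set:
f_1 = 2z + 2, LT = z.
f_2 = -3x + 3y - 1, LT = x.

The S-polynomials (S(f_1,f_2)) all reduce to 0 modulo the current basis, so we have a Gröbner basis.
Inter-reduce: drop elements whose leading term is divisible by another's, tail-reduce, and make monic.
Reduced Gröbner basis: {x - y - 2, z + 1}.

Buchberger on the second generating set:
h_1 = -z - 1, LT = z.
h_2 = -2x + y + 3z, LT = x.

The S-polynomials (S(h_1,h_2)) all reduce to 0 modulo the current basis, so we have a Gröbner basis.
Inter-reduce: drop elements whose leading term is divisible by another's, tail-reduce, and make monic.
Reduced Gröbner basis: {x + 3y - 2, z + 1}.

These differ, so the ideals are not equal.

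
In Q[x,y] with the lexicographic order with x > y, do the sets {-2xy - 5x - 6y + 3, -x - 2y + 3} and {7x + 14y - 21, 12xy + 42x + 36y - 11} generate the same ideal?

No, the ideals differ.

Two ideals are equal iff their reduced Gröbner bases coincide (the reduced basis is unique for a fixed ordering).
Buchberger on the first generating set:
f_1 = -2xy - 5x - 6y + 3, LT = xy.
f_2 = -x - 2y + 3, LT = x.

S(f_1,f_2): lcm = xy. S = 5/2x - 2y^2 + 6y - 3/2.
  leading term x: subtract (-5/2)·f_2 from 5/2x - 2y^2 + 6y - 3/2 → -2y^2 + y + 6
  leading term y^2: no divisor's leading term divides it; move -2y^2 to the remainder.
  leading term y: no divisor's leading term divides it; move y to the remainder.
  leading term 1: no divisor's leading term divides it; move 6 to the remainder.
  remainder -2y^2 + y + 6 ≠ 0; add g_3 = -2y^2 + y + 6 to the basis.

S(f_1,g_3): lcm = xy^2. S = 3xy + 3x + 3y^2 - 3/2y.
  leading term xy: subtract (-3/2)·f_1 from 3xy + 3x + 3y^2 - 3/2y → -9/2x + 3y^2 - 21/2y + 9/2
  leading term x: subtract (9/2)·f_2 from -9/2x + 3y^2 - 21/2y + 9/2 → 3y^2 - 3/2y - 9
  leading term y^2: subtract (-3/2)·g_3 from 3y^2 - 3/2y - 9 → 0
  remainder 0.

S(f_2,g_3): leading monomials are coprime, so the S-polynomial reduces to 0 (Buchberger's first criterion).
Every S-polynomial of the final basis reduces to 0, so we have a Gröbner basis.
Inter-reduce: drop elements whose leading term is divisible by another's, tail-reduce, and make monic.
Reduced Gröbner basis: {x + 2y - 3, y^2 - 1/2y - 3}.

Buchberger on the second generating set:
h_1 = 7x + 14y - 21, LT = x.
h_2 = 12xy + 42x + 36y - 11, LT = xy.

S(h_1,h_2): lcm = xy. S = -7/2x + 2y^2 - 6y + 11/12.
  leading term x: subtract (-1/2)·h_1 from -7/2x + 2y^2 - 6y + 11/12 → 2y^2 + y - 115/12
  leading term y^2: no divisor's leading term divides it; move 2y^2 to the remainder.
  leading term y: no divisor's leading term divides it; move y to the remainder.
  leading term 1: no divisor's leading term divides it; move -115/12 to the remainder.
  remainder 2y^2 + y - 115/12 ≠ 0; add k_3 = 2y^2 + y - 115/12 to the basis.

S(h_1,k_3): leading monomials are coprime, so the S-polynomial reduces to 0 (Buchberger's first criterion).
S(h_2,k_3): lcm = xy^2. S = 3xy + 115/24x + 3y^2 - 11/12y.
  leading term xy: subtract (3/7y)·h_1 from 3xy + 115/24x + 3y^2 - 11/12y → 115/24x - 3y^2 + 97/12y
  leading term x: subtract (115/168)·h_1 from 115/24x - 3y^2 + 97/12y → -3y^2 - 3/2y + 115/8
  leading term y^2: subtract (-3/2)·k_3 from -3y^2 - 3/2y + 115/8 → 0
  remainder 0.

Every S-polynomial of the final basis reduces to 0, so we have a Gröbner basis.
Inter-reduce: drop elements whose leading term is divisible by another's, tail-reduce, and make monic.
Reduced Gröbner basis: {x + 2y - 3, y^2 + 1/2y - 115/24}.

These differ, so the ideals are not equal.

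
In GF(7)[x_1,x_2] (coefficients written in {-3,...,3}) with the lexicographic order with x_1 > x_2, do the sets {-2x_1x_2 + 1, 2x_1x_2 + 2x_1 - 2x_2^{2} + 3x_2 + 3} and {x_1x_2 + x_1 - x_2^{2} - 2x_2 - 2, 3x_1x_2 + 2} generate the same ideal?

Since reduced Gröbner bases are canonical representatives of ideals under a given ordering, it suffices to compute and compare them.
Buchberger on the first generating set:
f_1 = -2x_1x_2 + 1, LT = x_1x_2.
f_2 = 2x_1x_2 + 2x_1 - 2x_2^{2} + 3x_2 + 3, LT = x_1x_2.

S(f_1,f_2): lcm = x_1x_2. S = -x_1 + x_2^{2} + 2x_2 - 2.
  leading term x_1: no divisor's leading term divides it; move -x_1 to the remainder.
  leading term x_2^{2}: no divisor's leading term divides it; move x_2^{2} to the remainder.
  leading term x_2: no divisor's leading term divides it; move 2x_2 to the remainder.
  leading term 1: no divisor's leading term divides it; move -2 to the remainder.
  remainder -x_1 + x_2^{2} + 2x_2 - 2 ≠ 0; add g_3 = -x_1 + x_2^{2} + 2x_2 - 2 to the basis.

S(f_1,g_3): lcm = x_1x_2. S = x_2^{3} + 2x_2^{2} - 2x_2 + 3.
  leading term x_2^{3}: no divisor's leading term divides it; move x_2^{3} to the remainder.
  leading term x_2^{2}: no divisor's leading term divides it; move 2x_2^{2} to the remainder.
  leading term x_2: no divisor's leading term divides it; move -2x_2 to the remainder.
  leading term 1: no divisor's leading term divides it; move 3 to the remainder.
  remainder x_2^{3} + 2x_2^{2} - 2x_2 + 3 ≠ 0; add g_4 = x_2^{3} + 2x_2^{2} - 2x_2 + 3 to the basis.

The other S-polynomials (S(f_2,g_3), S(f_1,g_4), S(f_2,g_4), S(g_3,g_4)) all reduce to 0 modulo the current basis, so we have a Gröbner basis.
Inter-reduce: drop elements whose leading term is divisible by another's, tail-reduce, and make monic.
Reduced Gröbner basis: {x_1 - x_2^{2} - 2x_2 + 2, x_2^{3} + 2x_2^{2} - 2x_2 + 3}.

Buchberger on the second generating set:
h_1 = x_1x_2 + x_1 - x_2^{2} - 2x_2 - 2, LT = x_1x_2.
h_2 = 3x_1x_2 + 2, LT = x_1x_2.

S(h_1,h_2): lcm = x_1x_2. S = x_1 - x_2^{2} - 2x_2 + 2.
  leading term x_1: no divisor's leading term divides it; move x_1 to the remainder.
  leading term x_2^{2}: no divisor's leading term divides it; move -x_2^{2} to the remainder.
  leading term x_2: no divisor's leading term divides it; move -2x_2 to the remainder.
  leading term 1: no divisor's leading term divides it; move 2 to the remainder.
  remainder x_1 - x_2^{2} - 2x_2 + 2 ≠ 0; add k_3 = x_1 - x_2^{2} - 2x_2 + 2 to the basis.

S(h_1,k_3): lcm = x_1x_2. S = x_1 + x_2^{3} + x_2^{2} + 3x_2 - 2.
  leading term x_1: subtract (1)·k_3 from x_1 + x_2^{3} + x_2^{2} + 3x_2 - 2 → x_2^{3} + 2x_2^{2} - 2x_2 + 3
  leading term x_2^{3}: no divisor's leading term divides it; move x_2^{3} to the remainder.
  leading term x_2^{2}: no divisor's leading term divides it; move 2x_2^{2} to the remainder.
  leading term x_2: no divisor's leading term divides it; move -2x_2 to the remainder.
  leading term 1: no divisor's leading term divides it; move 3 to the remainder.
  remainder x_2^{3} + 2x_2^{2} - 2x_2 + 3 ≠ 0; add k_4 = x_2^{3} + 2x_2^{2} - 2x_2 + 3 to the basis.

The other S-polynomials (S(h_2,k_3), S(h_1,k_4), S(h_2,k_4), S(k_3,k_4)) all reduce to 0 modulo the current basis, so we have a Gröbner basis.
Inter-reduce: drop elements whose leading term is divisible by another's, tail-reduce, and make monic.
Reduced Gröbner basis: {x_1 - x_2^{2} - 2x_2 + 2, x_2^{3} + 2x_2^{2} - 2x_2 + 3}.

The two bases agree; hence the ideals are identical.

Yes, the ideals are equal.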